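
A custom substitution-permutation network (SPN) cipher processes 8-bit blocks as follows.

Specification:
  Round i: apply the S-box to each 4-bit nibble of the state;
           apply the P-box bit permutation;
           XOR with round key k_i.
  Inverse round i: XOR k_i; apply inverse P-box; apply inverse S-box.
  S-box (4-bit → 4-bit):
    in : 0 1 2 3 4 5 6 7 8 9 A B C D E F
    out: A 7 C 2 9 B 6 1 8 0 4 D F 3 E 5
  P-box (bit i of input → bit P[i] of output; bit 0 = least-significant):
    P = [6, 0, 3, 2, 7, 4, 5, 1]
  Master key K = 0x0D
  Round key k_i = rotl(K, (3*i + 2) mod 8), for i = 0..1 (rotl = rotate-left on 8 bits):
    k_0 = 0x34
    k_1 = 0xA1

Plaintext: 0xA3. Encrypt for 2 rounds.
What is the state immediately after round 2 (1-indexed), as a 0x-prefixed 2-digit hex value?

0x54

s_0 = plaintext = 0xA3
s_1 = Round(s_0, k_0) = 0x15
s_2 = Round(s_1, k_1) = 0x54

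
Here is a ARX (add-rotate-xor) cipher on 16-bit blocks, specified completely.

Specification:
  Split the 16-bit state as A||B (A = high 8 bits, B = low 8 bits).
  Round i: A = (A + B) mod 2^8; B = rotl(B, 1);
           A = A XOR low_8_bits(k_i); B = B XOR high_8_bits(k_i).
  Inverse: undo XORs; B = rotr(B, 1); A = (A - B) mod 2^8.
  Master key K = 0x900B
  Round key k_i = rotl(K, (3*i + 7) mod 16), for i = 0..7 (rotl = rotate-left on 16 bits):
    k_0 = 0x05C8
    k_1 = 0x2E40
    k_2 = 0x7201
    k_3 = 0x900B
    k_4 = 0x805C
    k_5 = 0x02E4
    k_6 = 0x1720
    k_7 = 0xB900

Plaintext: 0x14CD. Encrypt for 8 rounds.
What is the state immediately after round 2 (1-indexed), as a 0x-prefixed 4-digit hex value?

s_0 = plaintext = 0x14CD
s_1 = Round(s_0, k_0) = 0x299E
s_2 = Round(s_1, k_1) = 0x8713
s_3 = Round(s_2, k_2) = 0x9B54
s_4 = Round(s_3, k_3) = 0xE438
s_5 = Round(s_4, k_4) = 0x40F0
s_6 = Round(s_5, k_5) = 0xD4E3
s_7 = Round(s_6, k_6) = 0x97D0
s_8 = Round(s_7, k_7) = 0x6718

0x8713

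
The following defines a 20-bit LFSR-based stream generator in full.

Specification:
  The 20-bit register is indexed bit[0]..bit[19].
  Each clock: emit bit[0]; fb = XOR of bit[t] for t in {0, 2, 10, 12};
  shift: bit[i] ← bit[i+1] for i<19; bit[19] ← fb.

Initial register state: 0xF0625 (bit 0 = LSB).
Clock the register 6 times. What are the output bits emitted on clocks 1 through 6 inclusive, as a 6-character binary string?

101001

reg_0 = 0xF0625
clock 1: out=1, reg = 0xF8312
clock 2: out=0, reg = 0x7C189
clock 3: out=1, reg = 0xBE0C4
clock 4: out=0, reg = 0xDF062
clock 5: out=0, reg = 0xEF831
clock 6: out=1, reg = 0x77C18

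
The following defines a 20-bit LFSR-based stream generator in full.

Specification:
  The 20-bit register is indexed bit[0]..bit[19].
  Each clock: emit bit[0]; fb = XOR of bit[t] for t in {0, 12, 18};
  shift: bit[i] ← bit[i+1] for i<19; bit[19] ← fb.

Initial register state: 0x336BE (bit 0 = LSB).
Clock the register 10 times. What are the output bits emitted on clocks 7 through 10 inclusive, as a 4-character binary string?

0101

reg_0 = 0x336BE
clock 1: out=0, reg = 0x99B5F
clock 2: out=1, reg = 0x4CDAF
clock 3: out=1, reg = 0x266D7
clock 4: out=1, reg = 0x9336B
clock 5: out=1, reg = 0x499B5
clock 6: out=1, reg = 0xA4CDA
clock 7: out=0, reg = 0x5266D
clock 8: out=1, reg = 0x29336
clock 9: out=0, reg = 0x9499B
clock 10: out=1, reg = 0xCA4CD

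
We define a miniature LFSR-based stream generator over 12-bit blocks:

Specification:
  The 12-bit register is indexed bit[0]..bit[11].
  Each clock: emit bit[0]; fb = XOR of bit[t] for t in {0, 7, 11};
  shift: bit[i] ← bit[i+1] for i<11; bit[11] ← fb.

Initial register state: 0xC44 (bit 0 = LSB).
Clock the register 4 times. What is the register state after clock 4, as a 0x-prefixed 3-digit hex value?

0xBC4

reg_0 = 0xC44
clock 1: out=0, reg = 0xE22
clock 2: out=0, reg = 0xF11
clock 3: out=1, reg = 0x788
clock 4: out=0, reg = 0xBC4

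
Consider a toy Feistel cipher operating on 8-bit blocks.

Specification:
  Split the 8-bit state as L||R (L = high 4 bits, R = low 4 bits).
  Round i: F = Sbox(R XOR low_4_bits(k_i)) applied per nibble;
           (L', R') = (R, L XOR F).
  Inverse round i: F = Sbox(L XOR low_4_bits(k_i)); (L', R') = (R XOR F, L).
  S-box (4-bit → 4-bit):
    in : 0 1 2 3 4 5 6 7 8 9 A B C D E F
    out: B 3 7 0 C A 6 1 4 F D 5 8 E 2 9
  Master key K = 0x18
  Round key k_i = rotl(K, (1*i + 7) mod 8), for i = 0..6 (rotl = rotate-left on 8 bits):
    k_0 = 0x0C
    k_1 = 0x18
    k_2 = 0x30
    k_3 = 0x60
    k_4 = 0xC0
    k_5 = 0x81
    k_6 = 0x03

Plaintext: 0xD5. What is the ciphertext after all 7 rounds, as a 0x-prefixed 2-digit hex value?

0x45

s_0 = plaintext = 0xD5
s_1 = Round(s_0, k_0) = 0x52
s_2 = Round(s_1, k_1) = 0x28
s_3 = Round(s_2, k_2) = 0x86
s_4 = Round(s_3, k_3) = 0x6E
s_5 = Round(s_4, k_4) = 0xE4
s_6 = Round(s_5, k_5) = 0x44
s_7 = Round(s_6, k_6) = 0x45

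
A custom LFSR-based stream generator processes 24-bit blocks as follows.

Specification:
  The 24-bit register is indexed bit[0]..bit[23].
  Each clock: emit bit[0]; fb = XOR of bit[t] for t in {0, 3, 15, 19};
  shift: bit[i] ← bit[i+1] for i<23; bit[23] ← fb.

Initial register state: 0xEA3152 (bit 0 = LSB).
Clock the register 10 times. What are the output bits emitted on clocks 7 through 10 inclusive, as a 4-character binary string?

reg_0 = 0xEA3152
clock 1: out=0, reg = 0xF518A9
clock 2: out=1, reg = 0x7A8C54
clock 3: out=0, reg = 0x3D462A
clock 4: out=0, reg = 0x1EA315
clock 5: out=1, reg = 0x8F518A
clock 6: out=0, reg = 0x47A8C5
clock 7: out=1, reg = 0x23D462
clock 8: out=0, reg = 0x91EA31
clock 9: out=1, reg = 0x48F518
clock 10: out=0, reg = 0xA47A8C

1010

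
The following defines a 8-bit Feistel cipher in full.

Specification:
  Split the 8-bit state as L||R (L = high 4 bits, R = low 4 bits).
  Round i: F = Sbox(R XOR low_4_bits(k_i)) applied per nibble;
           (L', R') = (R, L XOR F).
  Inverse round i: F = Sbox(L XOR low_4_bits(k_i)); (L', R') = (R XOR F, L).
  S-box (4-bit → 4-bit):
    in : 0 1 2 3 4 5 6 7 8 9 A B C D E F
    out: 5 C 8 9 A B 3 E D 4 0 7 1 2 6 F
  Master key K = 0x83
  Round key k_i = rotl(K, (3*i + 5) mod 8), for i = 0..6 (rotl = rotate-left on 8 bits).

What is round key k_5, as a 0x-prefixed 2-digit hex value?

K = 0x83
k_0 = rotl(K, (3*0+5) mod 8) = rotl(K, 5) = 0x70
k_1 = rotl(K, (3*1+5) mod 8) = rotl(K, 0) = 0x83
k_2 = rotl(K, (3*2+5) mod 8) = rotl(K, 3) = 0x1C
k_3 = rotl(K, (3*3+5) mod 8) = rotl(K, 6) = 0xE0
k_4 = rotl(K, (3*4+5) mod 8) = rotl(K, 1) = 0x07
k_5 = rotl(K, (3*5+5) mod 8) = rotl(K, 4) = 0x38

0x38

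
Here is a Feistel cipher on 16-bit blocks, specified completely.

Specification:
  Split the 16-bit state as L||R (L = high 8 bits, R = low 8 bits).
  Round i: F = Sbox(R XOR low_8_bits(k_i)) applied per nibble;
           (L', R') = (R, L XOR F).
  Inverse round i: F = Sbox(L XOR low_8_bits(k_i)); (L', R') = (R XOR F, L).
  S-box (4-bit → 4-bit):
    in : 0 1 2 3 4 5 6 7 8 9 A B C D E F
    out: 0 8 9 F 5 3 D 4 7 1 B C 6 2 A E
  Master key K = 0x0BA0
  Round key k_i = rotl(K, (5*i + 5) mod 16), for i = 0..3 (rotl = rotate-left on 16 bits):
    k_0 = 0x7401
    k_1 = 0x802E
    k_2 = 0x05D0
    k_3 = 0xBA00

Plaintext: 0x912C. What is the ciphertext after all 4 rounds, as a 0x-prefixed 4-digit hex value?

0xD99F

s_0 = plaintext = 0x912C
s_1 = Round(s_0, k_0) = 0x2C03
s_2 = Round(s_1, k_1) = 0x03BE
s_3 = Round(s_2, k_2) = 0xBED9
s_4 = Round(s_3, k_3) = 0xD99F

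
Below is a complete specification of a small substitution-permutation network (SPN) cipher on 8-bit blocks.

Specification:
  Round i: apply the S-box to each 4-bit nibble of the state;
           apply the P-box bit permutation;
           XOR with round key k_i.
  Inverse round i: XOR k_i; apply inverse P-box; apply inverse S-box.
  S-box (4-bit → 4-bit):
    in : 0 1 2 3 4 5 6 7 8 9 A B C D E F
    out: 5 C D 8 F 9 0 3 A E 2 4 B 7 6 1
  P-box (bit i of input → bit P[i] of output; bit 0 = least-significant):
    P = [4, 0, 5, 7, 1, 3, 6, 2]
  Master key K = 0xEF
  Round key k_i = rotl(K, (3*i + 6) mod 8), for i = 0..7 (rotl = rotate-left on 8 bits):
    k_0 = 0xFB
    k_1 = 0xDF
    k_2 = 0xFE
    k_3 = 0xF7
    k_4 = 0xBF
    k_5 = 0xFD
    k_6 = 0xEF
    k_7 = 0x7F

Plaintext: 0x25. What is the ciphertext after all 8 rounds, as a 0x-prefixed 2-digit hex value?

s_0 = plaintext = 0x25
s_1 = Round(s_0, k_0) = 0x2D
s_2 = Round(s_1, k_1) = 0xA8
s_3 = Round(s_2, k_2) = 0x77
s_4 = Round(s_3, k_3) = 0xEC
s_5 = Round(s_4, k_4) = 0x66
s_6 = Round(s_5, k_5) = 0xFD
s_7 = Round(s_6, k_6) = 0xDC
s_8 = Round(s_7, k_7) = 0xA4

0xA4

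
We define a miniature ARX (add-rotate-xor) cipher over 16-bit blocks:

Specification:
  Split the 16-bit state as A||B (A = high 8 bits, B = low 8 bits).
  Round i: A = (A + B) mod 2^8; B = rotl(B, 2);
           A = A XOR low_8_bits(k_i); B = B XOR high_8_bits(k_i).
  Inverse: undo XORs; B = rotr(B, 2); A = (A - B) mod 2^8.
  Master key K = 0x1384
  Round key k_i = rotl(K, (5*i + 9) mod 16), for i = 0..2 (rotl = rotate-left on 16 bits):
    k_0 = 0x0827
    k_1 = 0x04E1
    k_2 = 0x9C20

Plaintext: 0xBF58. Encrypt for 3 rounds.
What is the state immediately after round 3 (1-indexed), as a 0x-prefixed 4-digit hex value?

0x391A

s_0 = plaintext = 0xBF58
s_1 = Round(s_0, k_0) = 0x3069
s_2 = Round(s_1, k_1) = 0x78A1
s_3 = Round(s_2, k_2) = 0x391A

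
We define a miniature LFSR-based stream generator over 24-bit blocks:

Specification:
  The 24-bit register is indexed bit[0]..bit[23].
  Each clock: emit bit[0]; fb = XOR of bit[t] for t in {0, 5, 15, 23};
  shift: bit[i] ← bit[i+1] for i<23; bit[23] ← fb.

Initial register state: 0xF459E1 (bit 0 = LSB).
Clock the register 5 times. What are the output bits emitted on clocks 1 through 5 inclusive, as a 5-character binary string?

reg_0 = 0xF459E1
clock 1: out=1, reg = 0xFA2CF0
clock 2: out=0, reg = 0x7D1678
clock 3: out=0, reg = 0xBE8B3C
clock 4: out=0, reg = 0xDF459E
clock 5: out=0, reg = 0xEFA2CF

10000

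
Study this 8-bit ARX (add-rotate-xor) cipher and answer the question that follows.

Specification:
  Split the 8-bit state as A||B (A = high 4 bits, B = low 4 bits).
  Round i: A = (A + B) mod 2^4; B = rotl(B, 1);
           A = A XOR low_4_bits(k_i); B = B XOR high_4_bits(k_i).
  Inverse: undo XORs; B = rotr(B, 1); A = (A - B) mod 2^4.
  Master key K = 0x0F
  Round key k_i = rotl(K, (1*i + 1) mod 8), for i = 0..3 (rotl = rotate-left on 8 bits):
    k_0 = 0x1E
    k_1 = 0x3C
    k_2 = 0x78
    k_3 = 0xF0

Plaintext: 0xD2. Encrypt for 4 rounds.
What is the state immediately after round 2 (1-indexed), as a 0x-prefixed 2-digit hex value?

0xA9

s_0 = plaintext = 0xD2
s_1 = Round(s_0, k_0) = 0x15
s_2 = Round(s_1, k_1) = 0xA9
s_3 = Round(s_2, k_2) = 0xB4
s_4 = Round(s_3, k_3) = 0xF7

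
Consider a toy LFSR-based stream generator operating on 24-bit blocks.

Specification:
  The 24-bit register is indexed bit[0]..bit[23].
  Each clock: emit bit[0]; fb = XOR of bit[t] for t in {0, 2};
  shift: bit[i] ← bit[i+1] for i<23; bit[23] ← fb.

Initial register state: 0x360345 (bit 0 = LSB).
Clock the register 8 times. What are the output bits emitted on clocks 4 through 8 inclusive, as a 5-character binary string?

00010

reg_0 = 0x360345
clock 1: out=1, reg = 0x1B01A2
clock 2: out=0, reg = 0x0D80D1
clock 3: out=1, reg = 0x86C068
clock 4: out=0, reg = 0x436034
clock 5: out=0, reg = 0xA1B01A
clock 6: out=0, reg = 0x50D80D
clock 7: out=1, reg = 0x286C06
clock 8: out=0, reg = 0x943603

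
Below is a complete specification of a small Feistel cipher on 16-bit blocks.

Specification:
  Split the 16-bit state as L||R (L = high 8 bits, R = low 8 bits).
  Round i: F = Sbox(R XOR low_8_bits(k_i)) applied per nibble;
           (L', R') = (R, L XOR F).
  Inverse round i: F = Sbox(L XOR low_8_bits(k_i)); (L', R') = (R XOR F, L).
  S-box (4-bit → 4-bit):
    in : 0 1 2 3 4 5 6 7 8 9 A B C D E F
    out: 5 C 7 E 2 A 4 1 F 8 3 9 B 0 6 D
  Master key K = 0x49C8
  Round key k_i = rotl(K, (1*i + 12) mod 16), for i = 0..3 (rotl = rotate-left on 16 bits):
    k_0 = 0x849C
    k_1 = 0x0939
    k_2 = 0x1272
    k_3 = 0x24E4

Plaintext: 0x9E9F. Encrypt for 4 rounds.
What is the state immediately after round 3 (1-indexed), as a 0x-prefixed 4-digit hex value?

s_0 = plaintext = 0x9E9F
s_1 = Round(s_0, k_0) = 0x9FC0
s_2 = Round(s_1, k_1) = 0xC047
s_3 = Round(s_2, k_2) = 0x472A
s_4 = Round(s_3, k_3) = 0x2AF1

0x472A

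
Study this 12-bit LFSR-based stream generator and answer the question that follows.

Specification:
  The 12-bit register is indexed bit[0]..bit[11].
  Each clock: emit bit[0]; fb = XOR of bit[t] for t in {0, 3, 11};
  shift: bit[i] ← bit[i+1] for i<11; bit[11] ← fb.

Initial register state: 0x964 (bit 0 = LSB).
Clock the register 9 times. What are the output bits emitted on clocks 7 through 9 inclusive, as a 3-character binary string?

reg_0 = 0x964
clock 1: out=0, reg = 0xCB2
clock 2: out=0, reg = 0xE59
clock 3: out=1, reg = 0xF2C
clock 4: out=0, reg = 0x796
clock 5: out=0, reg = 0x3CB
clock 6: out=1, reg = 0x1E5
clock 7: out=1, reg = 0x8F2
clock 8: out=0, reg = 0xC79
clock 9: out=1, reg = 0xE3C

101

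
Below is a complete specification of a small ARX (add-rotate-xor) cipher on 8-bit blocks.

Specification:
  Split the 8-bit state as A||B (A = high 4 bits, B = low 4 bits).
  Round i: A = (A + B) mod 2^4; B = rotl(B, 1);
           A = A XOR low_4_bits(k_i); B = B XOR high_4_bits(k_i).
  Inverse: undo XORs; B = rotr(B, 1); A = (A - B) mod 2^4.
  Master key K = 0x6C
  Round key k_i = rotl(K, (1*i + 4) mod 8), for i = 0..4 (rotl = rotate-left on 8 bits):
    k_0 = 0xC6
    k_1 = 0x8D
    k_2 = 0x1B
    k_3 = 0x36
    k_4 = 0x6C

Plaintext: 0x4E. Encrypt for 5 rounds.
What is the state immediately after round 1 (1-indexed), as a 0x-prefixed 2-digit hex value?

s_0 = plaintext = 0x4E
s_1 = Round(s_0, k_0) = 0x41
s_2 = Round(s_1, k_1) = 0x8A
s_3 = Round(s_2, k_2) = 0x94
s_4 = Round(s_3, k_3) = 0xBB
s_5 = Round(s_4, k_4) = 0xA1

0x41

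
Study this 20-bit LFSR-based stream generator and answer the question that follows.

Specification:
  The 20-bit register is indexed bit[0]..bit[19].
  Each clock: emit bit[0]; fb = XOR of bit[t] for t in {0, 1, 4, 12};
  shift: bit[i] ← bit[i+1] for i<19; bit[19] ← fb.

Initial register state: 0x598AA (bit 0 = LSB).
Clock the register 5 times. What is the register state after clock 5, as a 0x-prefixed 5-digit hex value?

reg_0 = 0x598AA
clock 1: out=0, reg = 0x2CC55
clock 2: out=1, reg = 0x1662A
clock 3: out=0, reg = 0x8B315
clock 4: out=1, reg = 0xC598A
clock 5: out=0, reg = 0x62CC5

0x62CC5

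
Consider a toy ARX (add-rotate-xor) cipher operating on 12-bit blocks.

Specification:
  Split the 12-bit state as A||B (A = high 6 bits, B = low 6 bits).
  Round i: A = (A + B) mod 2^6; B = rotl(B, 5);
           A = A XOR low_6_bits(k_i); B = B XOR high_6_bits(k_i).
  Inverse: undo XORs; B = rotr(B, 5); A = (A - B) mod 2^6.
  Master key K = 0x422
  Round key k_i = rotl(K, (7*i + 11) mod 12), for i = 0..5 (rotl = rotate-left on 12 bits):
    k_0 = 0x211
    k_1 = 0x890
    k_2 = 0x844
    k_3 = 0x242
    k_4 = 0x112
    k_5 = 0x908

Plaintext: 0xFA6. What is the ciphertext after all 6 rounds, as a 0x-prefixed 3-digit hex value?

s_0 = plaintext = 0xFA6
s_1 = Round(s_0, k_0) = 0xD5B
s_2 = Round(s_1, k_1) = 0x00F
s_3 = Round(s_2, k_2) = 0x2C6
s_4 = Round(s_3, k_3) = 0x4CA
s_5 = Round(s_4, k_4) = 0x3C1
s_6 = Round(s_5, k_5) = 0x604

0x604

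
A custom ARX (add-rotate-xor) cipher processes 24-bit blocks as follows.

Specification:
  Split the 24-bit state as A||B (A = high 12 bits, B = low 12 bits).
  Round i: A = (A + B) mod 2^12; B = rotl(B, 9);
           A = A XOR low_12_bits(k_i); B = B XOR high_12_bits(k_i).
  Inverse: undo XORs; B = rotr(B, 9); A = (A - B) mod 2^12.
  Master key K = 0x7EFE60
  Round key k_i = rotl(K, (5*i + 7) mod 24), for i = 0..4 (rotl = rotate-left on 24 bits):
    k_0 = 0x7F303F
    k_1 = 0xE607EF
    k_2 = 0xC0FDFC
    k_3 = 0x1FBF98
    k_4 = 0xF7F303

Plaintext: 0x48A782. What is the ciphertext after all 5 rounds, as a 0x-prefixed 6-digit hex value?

s_0 = plaintext = 0x48A782
s_1 = Round(s_0, k_0) = 0xC33303
s_2 = Round(s_1, k_1) = 0x8D9800
s_3 = Round(s_2, k_2) = 0xD25D0F
s_4 = Round(s_3, k_3) = 0x5ACE5A
s_5 = Round(s_4, k_4) = 0x705AB4

0x705AB4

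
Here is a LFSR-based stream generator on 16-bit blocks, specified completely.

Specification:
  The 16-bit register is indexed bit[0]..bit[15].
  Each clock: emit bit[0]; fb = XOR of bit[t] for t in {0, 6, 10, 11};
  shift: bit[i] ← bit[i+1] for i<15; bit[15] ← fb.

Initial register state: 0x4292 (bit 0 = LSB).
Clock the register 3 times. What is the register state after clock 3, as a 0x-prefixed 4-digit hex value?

0x0852

reg_0 = 0x4292
clock 1: out=0, reg = 0x2149
clock 2: out=1, reg = 0x10A4
clock 3: out=0, reg = 0x0852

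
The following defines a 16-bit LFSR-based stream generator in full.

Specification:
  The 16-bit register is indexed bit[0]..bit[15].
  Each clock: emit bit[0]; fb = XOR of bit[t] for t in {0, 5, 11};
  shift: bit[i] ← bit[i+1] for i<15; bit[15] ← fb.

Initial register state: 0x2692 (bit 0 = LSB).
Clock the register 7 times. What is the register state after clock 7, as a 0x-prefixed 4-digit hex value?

reg_0 = 0x2692
clock 1: out=0, reg = 0x1349
clock 2: out=1, reg = 0x89A4
clock 3: out=0, reg = 0x44D2
clock 4: out=0, reg = 0x2269
clock 5: out=1, reg = 0x1134
clock 6: out=0, reg = 0x889A
clock 7: out=0, reg = 0xC44D

0xC44D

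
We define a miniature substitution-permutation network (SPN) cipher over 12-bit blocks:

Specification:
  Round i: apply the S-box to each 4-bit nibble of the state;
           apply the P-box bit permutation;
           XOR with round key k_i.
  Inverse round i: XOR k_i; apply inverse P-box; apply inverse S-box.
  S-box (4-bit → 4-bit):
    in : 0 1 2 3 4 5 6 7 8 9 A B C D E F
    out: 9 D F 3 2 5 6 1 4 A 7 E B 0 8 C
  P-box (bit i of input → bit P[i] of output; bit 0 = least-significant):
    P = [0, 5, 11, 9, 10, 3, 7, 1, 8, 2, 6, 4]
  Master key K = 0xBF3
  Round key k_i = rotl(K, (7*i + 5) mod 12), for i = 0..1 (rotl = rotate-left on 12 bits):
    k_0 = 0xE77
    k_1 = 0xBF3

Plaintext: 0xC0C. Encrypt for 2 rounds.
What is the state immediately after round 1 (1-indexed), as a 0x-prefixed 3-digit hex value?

0x940

s_0 = plaintext = 0xC0C
s_1 = Round(s_0, k_0) = 0x940
s_2 = Round(s_1, k_1) = 0x9EE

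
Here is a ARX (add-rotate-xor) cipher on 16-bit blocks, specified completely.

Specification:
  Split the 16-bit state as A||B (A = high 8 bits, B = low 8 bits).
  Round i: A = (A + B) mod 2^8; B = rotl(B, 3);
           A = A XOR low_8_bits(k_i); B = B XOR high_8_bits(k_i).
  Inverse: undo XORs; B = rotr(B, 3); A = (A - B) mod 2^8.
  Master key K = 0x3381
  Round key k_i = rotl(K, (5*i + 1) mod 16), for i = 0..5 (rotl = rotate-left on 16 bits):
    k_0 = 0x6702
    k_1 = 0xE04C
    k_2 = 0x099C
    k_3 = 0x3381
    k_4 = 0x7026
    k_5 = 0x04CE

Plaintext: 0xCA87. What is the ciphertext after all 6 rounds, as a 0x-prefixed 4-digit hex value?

s_0 = plaintext = 0xCA87
s_1 = Round(s_0, k_0) = 0x535B
s_2 = Round(s_1, k_1) = 0xE23A
s_3 = Round(s_2, k_2) = 0x80D8
s_4 = Round(s_3, k_3) = 0xD9F5
s_5 = Round(s_4, k_4) = 0xE8DF
s_6 = Round(s_5, k_5) = 0x09FA

0x09FA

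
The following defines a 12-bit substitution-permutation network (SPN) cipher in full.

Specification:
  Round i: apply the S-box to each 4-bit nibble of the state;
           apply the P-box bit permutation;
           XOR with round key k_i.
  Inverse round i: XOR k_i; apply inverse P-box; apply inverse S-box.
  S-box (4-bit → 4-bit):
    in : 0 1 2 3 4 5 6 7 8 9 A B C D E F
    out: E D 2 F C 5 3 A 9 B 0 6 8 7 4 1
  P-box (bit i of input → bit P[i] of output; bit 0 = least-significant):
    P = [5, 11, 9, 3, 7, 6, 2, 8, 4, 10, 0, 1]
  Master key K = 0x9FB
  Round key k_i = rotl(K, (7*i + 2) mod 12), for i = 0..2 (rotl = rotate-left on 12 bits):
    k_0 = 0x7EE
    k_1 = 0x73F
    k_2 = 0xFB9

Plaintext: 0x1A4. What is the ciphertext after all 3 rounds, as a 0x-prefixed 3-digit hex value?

s_0 = plaintext = 0x1A4
s_1 = Round(s_0, k_0) = 0x5F5
s_2 = Round(s_1, k_1) = 0x58E
s_3 = Round(s_2, k_2) = 0xC28

0xC28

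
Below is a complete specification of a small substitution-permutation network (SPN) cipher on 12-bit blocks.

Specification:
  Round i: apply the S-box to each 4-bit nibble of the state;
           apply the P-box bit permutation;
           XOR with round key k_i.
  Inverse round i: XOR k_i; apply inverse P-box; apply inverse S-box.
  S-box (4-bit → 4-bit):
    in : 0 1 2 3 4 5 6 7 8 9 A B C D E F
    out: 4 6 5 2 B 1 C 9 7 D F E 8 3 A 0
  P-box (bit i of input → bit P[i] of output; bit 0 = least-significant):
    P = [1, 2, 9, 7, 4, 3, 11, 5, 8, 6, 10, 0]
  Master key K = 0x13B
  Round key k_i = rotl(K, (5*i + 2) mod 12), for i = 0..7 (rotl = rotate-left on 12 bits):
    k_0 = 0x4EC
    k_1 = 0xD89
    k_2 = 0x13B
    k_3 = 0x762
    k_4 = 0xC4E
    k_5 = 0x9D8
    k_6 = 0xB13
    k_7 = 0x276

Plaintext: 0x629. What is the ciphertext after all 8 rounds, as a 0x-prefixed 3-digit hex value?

s_0 = plaintext = 0x629
s_1 = Round(s_0, k_0) = 0xA7F
s_2 = Round(s_1, k_1) = 0x8F8
s_3 = Round(s_2, k_2) = 0x67D
s_4 = Round(s_3, k_3) = 0x355
s_5 = Round(s_4, k_4) = 0xC1C
s_6 = Round(s_5, k_5) = 0x151
s_7 = Round(s_6, k_6) = 0xD47
s_8 = Round(s_7, k_7) = 0x38C

0x38C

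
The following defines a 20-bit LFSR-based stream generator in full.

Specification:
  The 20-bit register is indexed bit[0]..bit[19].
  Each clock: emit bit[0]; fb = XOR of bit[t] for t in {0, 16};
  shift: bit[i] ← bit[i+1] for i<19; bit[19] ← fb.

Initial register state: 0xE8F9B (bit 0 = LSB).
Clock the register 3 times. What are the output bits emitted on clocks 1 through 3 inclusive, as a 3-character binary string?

110

reg_0 = 0xE8F9B
clock 1: out=1, reg = 0xF47CD
clock 2: out=1, reg = 0x7A3E6
clock 3: out=0, reg = 0xBD1F3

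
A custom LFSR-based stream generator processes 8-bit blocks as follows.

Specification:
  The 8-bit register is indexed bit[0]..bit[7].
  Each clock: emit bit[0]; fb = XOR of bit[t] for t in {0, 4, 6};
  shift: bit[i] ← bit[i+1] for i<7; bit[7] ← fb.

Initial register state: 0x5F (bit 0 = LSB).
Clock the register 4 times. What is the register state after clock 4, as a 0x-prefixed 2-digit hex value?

reg_0 = 0x5F
clock 1: out=1, reg = 0xAF
clock 2: out=1, reg = 0xD7
clock 3: out=1, reg = 0xEB
clock 4: out=1, reg = 0x75

0x75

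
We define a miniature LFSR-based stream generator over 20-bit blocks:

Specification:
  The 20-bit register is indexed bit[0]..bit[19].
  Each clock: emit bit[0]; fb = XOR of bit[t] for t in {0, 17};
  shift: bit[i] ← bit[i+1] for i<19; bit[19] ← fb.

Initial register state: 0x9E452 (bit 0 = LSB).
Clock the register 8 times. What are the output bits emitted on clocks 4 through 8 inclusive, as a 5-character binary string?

01010

reg_0 = 0x9E452
clock 1: out=0, reg = 0x4F229
clock 2: out=1, reg = 0xA7914
clock 3: out=0, reg = 0xD3C8A
clock 4: out=0, reg = 0x69E45
clock 5: out=1, reg = 0x34F22
clock 6: out=0, reg = 0x9A791
clock 7: out=1, reg = 0xCD3C8
clock 8: out=0, reg = 0x669E4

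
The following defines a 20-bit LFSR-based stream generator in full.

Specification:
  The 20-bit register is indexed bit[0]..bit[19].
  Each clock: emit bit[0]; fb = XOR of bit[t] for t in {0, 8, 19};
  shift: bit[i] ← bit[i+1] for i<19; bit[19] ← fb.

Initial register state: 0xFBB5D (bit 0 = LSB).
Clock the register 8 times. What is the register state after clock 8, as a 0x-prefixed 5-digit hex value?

0x5DFBB

reg_0 = 0xFBB5D
clock 1: out=1, reg = 0xFDDAE
clock 2: out=0, reg = 0x7EED7
clock 3: out=1, reg = 0xBF76B
clock 4: out=1, reg = 0xDFBB5
clock 5: out=1, reg = 0xEFDDA
clock 6: out=0, reg = 0x77EED
clock 7: out=1, reg = 0xBBF76
clock 8: out=0, reg = 0x5DFBB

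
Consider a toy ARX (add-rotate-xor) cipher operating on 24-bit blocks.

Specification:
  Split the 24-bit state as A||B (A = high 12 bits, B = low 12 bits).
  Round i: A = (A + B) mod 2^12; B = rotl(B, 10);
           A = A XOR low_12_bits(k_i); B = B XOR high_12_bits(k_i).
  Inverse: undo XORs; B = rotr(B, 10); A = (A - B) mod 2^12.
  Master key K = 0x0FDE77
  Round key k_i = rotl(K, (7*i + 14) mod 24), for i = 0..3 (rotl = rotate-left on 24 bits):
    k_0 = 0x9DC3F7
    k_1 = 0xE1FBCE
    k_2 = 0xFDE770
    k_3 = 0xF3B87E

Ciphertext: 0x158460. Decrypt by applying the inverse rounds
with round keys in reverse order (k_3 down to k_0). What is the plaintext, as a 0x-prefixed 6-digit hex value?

s_0 = ciphertext = 0x158460
s_1 = InvRound(s_0, k_3) = 0xBB8D6E
s_2 = InvRound(s_1, k_2) = 0x208AC0
s_3 = InvRound(s_2, k_1) = 0x64937D
s_4 = InvRound(s_3, k_0) = 0xB38A86

0xB38A86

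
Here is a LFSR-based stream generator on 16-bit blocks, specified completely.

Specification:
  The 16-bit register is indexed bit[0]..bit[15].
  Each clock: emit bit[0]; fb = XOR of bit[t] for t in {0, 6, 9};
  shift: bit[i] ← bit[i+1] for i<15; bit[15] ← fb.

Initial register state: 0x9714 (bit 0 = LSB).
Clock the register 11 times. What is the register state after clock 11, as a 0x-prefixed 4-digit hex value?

reg_0 = 0x9714
clock 1: out=0, reg = 0xCB8A
clock 2: out=0, reg = 0xE5C5
clock 3: out=1, reg = 0x72E2
clock 4: out=0, reg = 0x3971
clock 5: out=1, reg = 0x1CB8
clock 6: out=0, reg = 0x0E5C
clock 7: out=0, reg = 0x072E
clock 8: out=0, reg = 0x8397
clock 9: out=1, reg = 0x41CB
clock 10: out=1, reg = 0x20E5
clock 11: out=1, reg = 0x1072

0x1072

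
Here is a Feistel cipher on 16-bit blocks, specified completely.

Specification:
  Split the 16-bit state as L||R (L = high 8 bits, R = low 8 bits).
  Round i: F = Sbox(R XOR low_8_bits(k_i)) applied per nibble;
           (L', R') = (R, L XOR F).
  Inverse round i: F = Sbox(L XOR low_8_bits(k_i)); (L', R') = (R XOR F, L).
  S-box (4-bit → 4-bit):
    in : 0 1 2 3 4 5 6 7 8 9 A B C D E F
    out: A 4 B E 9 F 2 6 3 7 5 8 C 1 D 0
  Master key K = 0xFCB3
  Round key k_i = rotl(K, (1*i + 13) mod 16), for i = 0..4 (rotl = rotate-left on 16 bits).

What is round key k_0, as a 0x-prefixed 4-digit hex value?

0x7F96

K = 0xFCB3
k_0 = rotl(K, (1*0+13) mod 16) = rotl(K, 13) = 0x7F96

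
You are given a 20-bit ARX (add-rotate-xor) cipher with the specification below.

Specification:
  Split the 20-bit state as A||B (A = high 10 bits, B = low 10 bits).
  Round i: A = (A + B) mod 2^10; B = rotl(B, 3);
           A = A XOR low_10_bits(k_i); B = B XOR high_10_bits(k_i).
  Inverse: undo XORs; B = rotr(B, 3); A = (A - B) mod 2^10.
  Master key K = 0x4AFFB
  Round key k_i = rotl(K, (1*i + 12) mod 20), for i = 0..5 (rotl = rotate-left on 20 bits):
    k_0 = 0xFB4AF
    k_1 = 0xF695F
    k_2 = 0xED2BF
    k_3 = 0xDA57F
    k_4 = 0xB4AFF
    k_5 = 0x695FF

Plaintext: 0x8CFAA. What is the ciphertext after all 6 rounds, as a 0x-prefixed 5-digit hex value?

0xC20A2

s_0 = plaintext = 0x8CFAA
s_1 = Round(s_0, k_0) = 0x5CABA
s_2 = Round(s_1, k_1) = 0x5CE0F
s_3 = Round(s_2, k_2) = 0x4F7C8
s_4 = Round(s_3, k_3) = 0x1E92E
s_5 = Round(s_4, k_4) = 0xD5FA0
s_6 = Round(s_5, k_5) = 0xC20A2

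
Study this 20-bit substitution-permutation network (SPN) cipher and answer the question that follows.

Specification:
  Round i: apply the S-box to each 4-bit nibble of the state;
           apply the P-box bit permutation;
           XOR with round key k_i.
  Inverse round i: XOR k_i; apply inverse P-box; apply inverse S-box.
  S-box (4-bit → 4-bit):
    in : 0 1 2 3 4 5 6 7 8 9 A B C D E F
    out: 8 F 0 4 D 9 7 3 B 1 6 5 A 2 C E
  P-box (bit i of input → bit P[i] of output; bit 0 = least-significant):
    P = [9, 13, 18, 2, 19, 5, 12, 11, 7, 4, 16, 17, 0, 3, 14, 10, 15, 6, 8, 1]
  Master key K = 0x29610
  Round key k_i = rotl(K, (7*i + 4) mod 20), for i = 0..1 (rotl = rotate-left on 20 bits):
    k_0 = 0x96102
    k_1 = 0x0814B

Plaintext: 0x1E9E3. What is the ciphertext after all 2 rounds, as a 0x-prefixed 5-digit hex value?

s_0 = plaintext = 0x1E9E3
s_1 = Round(s_0, k_0) = 0xDBCC0
s_2 = Round(s_1, k_1) = 0x2C93E

0x2C93E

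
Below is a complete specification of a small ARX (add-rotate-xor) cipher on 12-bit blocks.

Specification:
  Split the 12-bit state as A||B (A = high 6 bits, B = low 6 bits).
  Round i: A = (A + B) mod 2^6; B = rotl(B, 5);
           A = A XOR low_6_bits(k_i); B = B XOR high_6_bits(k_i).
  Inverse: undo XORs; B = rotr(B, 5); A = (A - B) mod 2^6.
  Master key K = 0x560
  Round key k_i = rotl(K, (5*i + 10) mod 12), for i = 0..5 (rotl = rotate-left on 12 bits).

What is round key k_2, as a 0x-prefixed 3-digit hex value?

0x056

K = 0x560
k_0 = rotl(K, (5*0+10) mod 12) = rotl(K, 10) = 0x158
k_1 = rotl(K, (5*1+10) mod 12) = rotl(K, 3) = 0xB02
k_2 = rotl(K, (5*2+10) mod 12) = rotl(K, 8) = 0x056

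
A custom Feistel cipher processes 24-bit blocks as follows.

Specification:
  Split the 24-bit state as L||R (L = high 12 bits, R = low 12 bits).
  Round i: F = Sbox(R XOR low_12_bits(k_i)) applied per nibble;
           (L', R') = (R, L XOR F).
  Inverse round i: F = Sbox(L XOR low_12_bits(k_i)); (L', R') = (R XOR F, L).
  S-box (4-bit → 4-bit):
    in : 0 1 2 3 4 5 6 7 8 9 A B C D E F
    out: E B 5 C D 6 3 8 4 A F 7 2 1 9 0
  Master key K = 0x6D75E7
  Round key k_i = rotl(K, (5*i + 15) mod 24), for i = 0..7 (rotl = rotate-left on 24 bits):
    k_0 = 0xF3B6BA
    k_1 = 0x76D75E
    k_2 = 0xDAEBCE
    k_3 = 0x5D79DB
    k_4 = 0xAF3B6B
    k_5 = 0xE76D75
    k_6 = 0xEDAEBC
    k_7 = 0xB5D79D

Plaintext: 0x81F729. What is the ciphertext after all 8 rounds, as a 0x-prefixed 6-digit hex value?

s_0 = plaintext = 0x81F729
s_1 = Round(s_0, k_0) = 0x7293B3
s_2 = Round(s_1, k_1) = 0x3B3AB8
s_3 = Round(s_2, k_2) = 0xAB8830
s_4 = Round(s_3, k_3) = 0x83012F
s_5 = Round(s_4, k_4) = 0x12F7ED
s_6 = Round(s_5, k_5) = 0x7EDE8B
s_7 = Round(s_6, k_6) = 0xE8B925
s_8 = Round(s_7, k_7) = 0x9257FF

0x9257FF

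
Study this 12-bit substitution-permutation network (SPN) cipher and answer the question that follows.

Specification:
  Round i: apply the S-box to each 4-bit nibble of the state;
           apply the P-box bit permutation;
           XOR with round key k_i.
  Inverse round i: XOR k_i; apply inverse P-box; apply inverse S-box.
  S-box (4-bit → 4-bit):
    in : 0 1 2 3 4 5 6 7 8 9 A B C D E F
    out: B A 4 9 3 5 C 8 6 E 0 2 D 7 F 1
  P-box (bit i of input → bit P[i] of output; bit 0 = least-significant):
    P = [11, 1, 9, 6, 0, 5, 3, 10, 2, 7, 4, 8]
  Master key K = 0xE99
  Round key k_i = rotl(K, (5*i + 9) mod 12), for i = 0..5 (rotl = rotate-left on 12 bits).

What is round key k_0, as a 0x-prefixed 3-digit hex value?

0x3D3

K = 0xE99
k_0 = rotl(K, (5*0+9) mod 12) = rotl(K, 9) = 0x3D3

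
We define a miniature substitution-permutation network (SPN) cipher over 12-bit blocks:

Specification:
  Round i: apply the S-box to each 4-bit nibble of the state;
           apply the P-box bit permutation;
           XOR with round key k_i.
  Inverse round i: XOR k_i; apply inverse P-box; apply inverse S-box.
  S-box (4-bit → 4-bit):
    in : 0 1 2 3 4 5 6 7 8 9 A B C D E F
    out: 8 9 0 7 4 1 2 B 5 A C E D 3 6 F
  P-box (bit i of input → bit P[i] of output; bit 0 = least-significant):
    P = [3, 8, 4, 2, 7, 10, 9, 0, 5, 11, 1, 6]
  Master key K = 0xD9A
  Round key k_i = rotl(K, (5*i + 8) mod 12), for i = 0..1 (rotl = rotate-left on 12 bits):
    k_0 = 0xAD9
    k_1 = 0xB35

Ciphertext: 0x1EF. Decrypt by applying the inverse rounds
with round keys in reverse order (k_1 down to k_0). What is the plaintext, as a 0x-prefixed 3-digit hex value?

s_0 = ciphertext = 0x1EF
s_1 = InvRound(s_0, k_1) = 0xB88
s_2 = InvRound(s_1, k_0) = 0x00E

0x00E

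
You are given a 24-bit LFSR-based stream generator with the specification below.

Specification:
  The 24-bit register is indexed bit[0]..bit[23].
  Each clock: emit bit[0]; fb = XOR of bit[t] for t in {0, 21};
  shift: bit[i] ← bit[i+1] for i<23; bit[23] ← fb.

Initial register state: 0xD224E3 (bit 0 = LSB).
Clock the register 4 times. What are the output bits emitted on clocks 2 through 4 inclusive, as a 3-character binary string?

100

reg_0 = 0xD224E3
clock 1: out=1, reg = 0xE91271
clock 2: out=1, reg = 0x748938
clock 3: out=0, reg = 0xBA449C
clock 4: out=0, reg = 0xDD224E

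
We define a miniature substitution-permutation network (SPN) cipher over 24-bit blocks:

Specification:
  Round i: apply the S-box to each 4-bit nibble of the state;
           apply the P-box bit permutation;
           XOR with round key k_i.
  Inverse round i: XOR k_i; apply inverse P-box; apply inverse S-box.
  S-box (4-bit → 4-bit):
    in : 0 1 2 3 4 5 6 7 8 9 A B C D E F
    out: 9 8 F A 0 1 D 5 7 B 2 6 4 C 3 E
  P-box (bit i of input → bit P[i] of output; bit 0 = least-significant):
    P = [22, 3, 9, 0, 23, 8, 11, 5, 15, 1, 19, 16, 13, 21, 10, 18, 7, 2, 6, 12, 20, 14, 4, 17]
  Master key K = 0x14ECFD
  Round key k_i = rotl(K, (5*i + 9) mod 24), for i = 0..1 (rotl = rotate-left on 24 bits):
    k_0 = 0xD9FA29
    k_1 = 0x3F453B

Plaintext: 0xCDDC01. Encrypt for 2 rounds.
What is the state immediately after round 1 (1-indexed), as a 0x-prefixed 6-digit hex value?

s_0 = plaintext = 0xCDDC01
s_1 = Round(s_0, k_0) = 0x55EE58
s_2 = Round(s_1, k_1) = 0xCFE7B1

0x55EE58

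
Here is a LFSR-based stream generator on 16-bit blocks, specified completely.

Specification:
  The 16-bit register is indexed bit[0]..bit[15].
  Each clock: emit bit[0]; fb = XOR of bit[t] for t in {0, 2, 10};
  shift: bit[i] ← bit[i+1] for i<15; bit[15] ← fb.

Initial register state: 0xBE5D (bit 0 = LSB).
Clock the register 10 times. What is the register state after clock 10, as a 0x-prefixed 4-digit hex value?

reg_0 = 0xBE5D
clock 1: out=1, reg = 0xDF2E
clock 2: out=0, reg = 0x6F97
clock 3: out=1, reg = 0xB7CB
clock 4: out=1, reg = 0x5BE5
clock 5: out=1, reg = 0x2DF2
clock 6: out=0, reg = 0x96F9
clock 7: out=1, reg = 0x4B7C
clock 8: out=0, reg = 0xA5BE
clock 9: out=0, reg = 0x52DF
clock 10: out=1, reg = 0x296F

0x296F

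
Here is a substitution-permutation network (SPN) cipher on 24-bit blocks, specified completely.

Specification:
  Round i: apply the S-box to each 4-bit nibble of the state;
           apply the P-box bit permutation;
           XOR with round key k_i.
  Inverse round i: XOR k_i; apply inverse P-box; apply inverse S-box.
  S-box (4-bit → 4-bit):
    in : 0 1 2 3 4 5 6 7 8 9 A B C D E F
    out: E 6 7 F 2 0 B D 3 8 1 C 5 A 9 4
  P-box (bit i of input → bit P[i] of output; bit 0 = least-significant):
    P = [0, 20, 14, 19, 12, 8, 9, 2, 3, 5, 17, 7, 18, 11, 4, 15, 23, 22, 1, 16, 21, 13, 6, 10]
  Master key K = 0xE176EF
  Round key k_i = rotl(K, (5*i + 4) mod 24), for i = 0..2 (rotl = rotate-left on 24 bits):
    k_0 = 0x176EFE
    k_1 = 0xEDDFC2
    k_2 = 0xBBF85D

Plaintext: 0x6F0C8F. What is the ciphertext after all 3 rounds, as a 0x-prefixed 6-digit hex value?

0xB547DE

s_0 = plaintext = 0x6F0C8F
s_1 = Round(s_0, k_0) = 0x3593E4
s_2 = Round(s_1, k_1) = 0xDF6B2E
s_3 = Round(s_2, k_2) = 0xB547DE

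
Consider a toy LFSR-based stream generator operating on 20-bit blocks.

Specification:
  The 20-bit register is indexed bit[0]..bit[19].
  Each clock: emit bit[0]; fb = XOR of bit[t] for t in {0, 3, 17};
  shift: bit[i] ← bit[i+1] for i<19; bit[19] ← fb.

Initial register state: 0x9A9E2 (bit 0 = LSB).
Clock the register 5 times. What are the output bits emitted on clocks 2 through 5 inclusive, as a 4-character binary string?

1000

reg_0 = 0x9A9E2
clock 1: out=0, reg = 0x4D4F1
clock 2: out=1, reg = 0xA6A78
clock 3: out=0, reg = 0x5353C
clock 4: out=0, reg = 0xA9A9E
clock 5: out=0, reg = 0x54D4F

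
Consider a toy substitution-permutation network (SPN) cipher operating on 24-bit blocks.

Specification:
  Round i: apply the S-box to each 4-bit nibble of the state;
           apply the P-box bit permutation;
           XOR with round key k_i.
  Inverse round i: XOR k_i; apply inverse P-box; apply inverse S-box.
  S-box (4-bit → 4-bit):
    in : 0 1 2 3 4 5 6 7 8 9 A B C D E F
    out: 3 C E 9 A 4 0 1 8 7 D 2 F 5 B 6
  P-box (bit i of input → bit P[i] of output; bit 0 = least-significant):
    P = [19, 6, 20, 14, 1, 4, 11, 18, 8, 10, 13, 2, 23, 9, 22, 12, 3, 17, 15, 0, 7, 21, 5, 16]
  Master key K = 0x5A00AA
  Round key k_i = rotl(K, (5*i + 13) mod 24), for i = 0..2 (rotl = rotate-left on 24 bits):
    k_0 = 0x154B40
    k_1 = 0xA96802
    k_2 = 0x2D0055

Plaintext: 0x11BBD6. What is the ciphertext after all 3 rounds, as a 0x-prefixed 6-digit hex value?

0x63F940

s_0 = plaintext = 0x11BBD6
s_1 = Round(s_0, k_0) = 0x14C563
s_2 = Round(s_1, k_1) = 0x621A23
s_3 = Round(s_2, k_2) = 0x63F940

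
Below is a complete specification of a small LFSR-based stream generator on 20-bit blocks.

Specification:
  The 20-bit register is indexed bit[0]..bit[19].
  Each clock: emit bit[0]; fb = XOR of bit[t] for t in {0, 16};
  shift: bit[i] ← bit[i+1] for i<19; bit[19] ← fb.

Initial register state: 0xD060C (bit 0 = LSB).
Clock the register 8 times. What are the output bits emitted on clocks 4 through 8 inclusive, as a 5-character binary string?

reg_0 = 0xD060C
clock 1: out=0, reg = 0xE8306
clock 2: out=0, reg = 0x74183
clock 3: out=1, reg = 0x3A0C1
clock 4: out=1, reg = 0x1D060
clock 5: out=0, reg = 0x8E830
clock 6: out=0, reg = 0x47418
clock 7: out=0, reg = 0x23A0C
clock 8: out=0, reg = 0x11D06

10000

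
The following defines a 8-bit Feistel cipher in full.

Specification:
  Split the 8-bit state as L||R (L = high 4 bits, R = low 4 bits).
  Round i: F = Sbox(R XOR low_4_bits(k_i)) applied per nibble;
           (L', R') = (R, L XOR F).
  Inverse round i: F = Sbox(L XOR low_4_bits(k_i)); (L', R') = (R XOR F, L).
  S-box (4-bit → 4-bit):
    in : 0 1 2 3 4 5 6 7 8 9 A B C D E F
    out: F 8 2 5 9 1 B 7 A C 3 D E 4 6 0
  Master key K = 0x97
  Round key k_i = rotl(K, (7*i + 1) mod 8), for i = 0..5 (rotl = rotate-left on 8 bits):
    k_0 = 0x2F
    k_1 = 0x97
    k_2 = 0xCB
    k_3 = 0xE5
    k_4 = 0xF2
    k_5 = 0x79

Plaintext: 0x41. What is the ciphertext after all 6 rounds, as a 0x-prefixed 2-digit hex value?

0x75

s_0 = plaintext = 0x41
s_1 = Round(s_0, k_0) = 0x12
s_2 = Round(s_1, k_1) = 0x20
s_3 = Round(s_2, k_2) = 0x0F
s_4 = Round(s_3, k_3) = 0xF3
s_5 = Round(s_4, k_4) = 0x37
s_6 = Round(s_5, k_5) = 0x75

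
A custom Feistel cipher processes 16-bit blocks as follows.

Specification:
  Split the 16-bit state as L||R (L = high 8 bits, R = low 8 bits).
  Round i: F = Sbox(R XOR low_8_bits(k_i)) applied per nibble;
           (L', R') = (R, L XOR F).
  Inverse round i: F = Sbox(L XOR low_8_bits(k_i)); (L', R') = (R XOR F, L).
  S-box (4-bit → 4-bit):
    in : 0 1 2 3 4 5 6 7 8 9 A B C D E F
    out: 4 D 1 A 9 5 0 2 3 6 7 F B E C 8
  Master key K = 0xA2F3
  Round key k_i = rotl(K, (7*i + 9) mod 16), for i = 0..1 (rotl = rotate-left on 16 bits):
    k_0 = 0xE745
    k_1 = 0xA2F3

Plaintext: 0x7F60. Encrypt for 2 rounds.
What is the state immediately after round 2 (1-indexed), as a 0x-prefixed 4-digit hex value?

0x6A06

s_0 = plaintext = 0x7F60
s_1 = Round(s_0, k_0) = 0x606A
s_2 = Round(s_1, k_1) = 0x6A06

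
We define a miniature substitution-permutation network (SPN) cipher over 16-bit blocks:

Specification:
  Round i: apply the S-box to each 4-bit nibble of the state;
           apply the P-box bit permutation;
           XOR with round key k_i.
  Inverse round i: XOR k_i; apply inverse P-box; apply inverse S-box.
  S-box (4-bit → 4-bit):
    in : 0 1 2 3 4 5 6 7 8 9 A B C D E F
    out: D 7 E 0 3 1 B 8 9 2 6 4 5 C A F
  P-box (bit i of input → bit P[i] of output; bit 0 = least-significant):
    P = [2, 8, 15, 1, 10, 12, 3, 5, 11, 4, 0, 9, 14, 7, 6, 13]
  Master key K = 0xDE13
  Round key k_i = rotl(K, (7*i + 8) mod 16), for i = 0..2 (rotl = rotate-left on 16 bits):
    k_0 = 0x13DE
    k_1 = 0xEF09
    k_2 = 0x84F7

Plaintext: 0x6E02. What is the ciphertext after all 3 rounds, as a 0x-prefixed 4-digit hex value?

s_0 = plaintext = 0x6E02
s_1 = Round(s_0, k_0) = 0xF464
s_2 = Round(s_1, k_1) = 0x92FD
s_3 = Round(s_2, k_2) = 0x124C

0x124C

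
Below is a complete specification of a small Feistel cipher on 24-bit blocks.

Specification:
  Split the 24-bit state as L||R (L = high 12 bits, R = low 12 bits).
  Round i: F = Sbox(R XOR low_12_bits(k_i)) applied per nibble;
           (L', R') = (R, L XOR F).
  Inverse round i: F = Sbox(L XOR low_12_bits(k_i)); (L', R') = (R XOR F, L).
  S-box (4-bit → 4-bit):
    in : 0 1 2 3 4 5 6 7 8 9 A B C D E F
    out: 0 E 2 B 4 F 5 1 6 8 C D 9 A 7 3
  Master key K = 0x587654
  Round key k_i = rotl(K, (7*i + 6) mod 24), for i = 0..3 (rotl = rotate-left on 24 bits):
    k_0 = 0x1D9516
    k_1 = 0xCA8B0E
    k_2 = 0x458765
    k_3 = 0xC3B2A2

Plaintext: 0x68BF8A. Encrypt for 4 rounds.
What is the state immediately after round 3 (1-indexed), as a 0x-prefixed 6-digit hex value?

0x183F77

s_0 = plaintext = 0x68BF8A
s_1 = Round(s_0, k_0) = 0xF8AA02
s_2 = Round(s_1, k_1) = 0xA02183
s_3 = Round(s_2, k_2) = 0x183F77
s_4 = Round(s_3, k_3) = 0xF77B2C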